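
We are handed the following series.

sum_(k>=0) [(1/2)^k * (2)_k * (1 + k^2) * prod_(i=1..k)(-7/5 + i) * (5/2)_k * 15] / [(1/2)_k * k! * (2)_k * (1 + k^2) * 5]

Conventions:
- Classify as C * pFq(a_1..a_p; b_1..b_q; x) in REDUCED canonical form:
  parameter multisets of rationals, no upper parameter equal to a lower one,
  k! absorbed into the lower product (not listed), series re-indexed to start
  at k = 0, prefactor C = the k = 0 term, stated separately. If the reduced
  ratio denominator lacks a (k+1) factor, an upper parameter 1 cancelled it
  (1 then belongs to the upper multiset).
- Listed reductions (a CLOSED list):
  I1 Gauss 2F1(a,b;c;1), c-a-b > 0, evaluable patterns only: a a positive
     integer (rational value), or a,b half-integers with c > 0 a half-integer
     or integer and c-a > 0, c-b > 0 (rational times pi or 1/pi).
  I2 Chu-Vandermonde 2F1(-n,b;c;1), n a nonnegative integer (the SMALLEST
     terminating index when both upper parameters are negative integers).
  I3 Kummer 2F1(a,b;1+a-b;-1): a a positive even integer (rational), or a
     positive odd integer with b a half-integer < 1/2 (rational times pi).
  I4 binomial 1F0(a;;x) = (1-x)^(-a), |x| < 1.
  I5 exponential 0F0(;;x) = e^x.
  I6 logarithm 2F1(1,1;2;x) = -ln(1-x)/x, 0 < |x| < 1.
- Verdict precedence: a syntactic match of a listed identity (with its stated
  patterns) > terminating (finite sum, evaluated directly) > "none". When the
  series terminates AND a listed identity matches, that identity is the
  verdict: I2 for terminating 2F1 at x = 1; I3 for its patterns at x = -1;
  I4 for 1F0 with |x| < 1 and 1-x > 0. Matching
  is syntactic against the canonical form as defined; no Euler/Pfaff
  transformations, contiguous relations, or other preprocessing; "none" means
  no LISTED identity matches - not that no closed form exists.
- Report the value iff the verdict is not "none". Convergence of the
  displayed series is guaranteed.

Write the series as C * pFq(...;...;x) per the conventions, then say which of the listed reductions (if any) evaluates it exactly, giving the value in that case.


The tell: t_0 being 3, k^2 + 1 divides numerator and denominator alike; prefactor 3 after cancelling.
Adjacent-term ratio: r(k) = (1/2) * (k-2/5) (k+5/2) / [(k+1/2) (k+1)] - poly over poly, x = (1/2) from leading terms; C = 3 at k = 0.

This is 3 * 2F1(-2/5, 5/2; 1/2; 1/2) in reduced canonical form. Verdict: none (x = 1/2): each listed identity misses the multisets {-2/5, 5/2} ; {1/2}.


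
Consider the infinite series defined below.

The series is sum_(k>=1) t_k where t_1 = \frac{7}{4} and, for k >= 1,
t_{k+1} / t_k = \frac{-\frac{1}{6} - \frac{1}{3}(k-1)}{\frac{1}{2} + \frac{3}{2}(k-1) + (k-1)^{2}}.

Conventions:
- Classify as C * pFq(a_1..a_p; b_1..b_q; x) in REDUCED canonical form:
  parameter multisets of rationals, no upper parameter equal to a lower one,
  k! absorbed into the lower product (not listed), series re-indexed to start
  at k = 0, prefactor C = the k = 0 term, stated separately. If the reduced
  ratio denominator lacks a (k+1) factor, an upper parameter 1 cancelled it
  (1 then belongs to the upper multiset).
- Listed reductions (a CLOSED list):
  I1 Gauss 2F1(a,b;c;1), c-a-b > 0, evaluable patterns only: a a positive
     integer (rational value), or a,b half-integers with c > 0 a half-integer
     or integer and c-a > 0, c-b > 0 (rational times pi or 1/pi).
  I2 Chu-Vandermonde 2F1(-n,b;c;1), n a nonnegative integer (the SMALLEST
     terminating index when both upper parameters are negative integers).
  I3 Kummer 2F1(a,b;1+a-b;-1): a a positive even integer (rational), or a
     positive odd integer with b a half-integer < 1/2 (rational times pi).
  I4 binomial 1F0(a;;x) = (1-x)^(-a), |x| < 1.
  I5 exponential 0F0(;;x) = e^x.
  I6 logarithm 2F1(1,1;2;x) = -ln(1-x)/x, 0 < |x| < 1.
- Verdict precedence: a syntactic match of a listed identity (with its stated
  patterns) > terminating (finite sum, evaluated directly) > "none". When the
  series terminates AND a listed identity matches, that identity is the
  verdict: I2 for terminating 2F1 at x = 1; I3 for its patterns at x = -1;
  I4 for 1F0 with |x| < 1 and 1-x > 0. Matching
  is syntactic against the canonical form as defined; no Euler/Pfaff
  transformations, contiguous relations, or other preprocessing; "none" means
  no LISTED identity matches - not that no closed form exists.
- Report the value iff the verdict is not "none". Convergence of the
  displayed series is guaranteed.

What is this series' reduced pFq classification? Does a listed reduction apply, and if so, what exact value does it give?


First insight: with t_0 = \frac{7}{4}, factor the ratio over Q (prefactor 7/4): negated roots = parameters.
Adjacent-term ratio: r(k) = -\frac{1}{3} * 1 / [(k+1)] - poly over poly, x = -\frac{1}{3} from leading terms; C = \frac{7}{4} at k = 0.

x = -\frac{1}{3} here; the reduced form reads 0F0, upper {-}, lower {-}, C = \frac{7}{4}. Verdict at x = -\frac{1}{3}: the exponential series (I5) matches (the 0F0 exponential series at x = -\frac{1}{3}). Value: \frac{7}{4} \cdot e^{-\frac{1}{3}}.


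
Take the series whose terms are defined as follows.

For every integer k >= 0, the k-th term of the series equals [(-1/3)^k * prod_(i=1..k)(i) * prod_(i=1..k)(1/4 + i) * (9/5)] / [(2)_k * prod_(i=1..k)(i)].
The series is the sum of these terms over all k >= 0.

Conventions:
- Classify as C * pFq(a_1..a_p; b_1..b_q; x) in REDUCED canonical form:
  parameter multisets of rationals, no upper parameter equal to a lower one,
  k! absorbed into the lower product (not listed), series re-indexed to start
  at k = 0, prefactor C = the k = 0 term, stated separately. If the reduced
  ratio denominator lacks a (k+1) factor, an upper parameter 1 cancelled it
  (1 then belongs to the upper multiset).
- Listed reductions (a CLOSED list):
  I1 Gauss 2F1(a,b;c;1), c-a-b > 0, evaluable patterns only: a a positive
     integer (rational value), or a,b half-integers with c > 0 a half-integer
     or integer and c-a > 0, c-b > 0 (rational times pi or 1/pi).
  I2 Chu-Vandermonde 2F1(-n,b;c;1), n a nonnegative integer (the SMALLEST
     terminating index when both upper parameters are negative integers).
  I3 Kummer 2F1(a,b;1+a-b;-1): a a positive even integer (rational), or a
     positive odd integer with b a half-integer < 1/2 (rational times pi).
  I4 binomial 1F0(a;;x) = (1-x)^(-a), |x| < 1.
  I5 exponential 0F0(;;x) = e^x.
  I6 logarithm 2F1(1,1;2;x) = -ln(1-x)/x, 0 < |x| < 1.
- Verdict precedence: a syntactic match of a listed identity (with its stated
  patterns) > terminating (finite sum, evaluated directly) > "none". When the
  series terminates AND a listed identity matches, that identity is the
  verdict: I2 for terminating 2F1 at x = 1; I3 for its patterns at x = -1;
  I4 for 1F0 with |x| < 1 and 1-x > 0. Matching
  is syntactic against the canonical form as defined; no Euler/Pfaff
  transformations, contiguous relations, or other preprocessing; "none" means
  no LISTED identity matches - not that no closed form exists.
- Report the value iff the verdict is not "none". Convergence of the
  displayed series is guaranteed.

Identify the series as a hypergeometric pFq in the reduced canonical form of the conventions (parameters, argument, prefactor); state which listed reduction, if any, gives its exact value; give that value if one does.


The tell: with t_0 = 9/5, the product of the first k integers (prefactor 9/5) is k!.
Ratio: r(k) = (-1/3) * (k+1) (k+5/4) / [(k+2) (k+1)] - rational; roots negated = parameters, x = (-1/3), C = 9/5.

The series (x = -1/3) is 2F1: upper {1, 5/4}, lower {2}, prefactor 9/5. Verdict: none - this 2F1 at x = -1/3 matches no listed pattern, and upper {1, 5/4} holds no stopper.


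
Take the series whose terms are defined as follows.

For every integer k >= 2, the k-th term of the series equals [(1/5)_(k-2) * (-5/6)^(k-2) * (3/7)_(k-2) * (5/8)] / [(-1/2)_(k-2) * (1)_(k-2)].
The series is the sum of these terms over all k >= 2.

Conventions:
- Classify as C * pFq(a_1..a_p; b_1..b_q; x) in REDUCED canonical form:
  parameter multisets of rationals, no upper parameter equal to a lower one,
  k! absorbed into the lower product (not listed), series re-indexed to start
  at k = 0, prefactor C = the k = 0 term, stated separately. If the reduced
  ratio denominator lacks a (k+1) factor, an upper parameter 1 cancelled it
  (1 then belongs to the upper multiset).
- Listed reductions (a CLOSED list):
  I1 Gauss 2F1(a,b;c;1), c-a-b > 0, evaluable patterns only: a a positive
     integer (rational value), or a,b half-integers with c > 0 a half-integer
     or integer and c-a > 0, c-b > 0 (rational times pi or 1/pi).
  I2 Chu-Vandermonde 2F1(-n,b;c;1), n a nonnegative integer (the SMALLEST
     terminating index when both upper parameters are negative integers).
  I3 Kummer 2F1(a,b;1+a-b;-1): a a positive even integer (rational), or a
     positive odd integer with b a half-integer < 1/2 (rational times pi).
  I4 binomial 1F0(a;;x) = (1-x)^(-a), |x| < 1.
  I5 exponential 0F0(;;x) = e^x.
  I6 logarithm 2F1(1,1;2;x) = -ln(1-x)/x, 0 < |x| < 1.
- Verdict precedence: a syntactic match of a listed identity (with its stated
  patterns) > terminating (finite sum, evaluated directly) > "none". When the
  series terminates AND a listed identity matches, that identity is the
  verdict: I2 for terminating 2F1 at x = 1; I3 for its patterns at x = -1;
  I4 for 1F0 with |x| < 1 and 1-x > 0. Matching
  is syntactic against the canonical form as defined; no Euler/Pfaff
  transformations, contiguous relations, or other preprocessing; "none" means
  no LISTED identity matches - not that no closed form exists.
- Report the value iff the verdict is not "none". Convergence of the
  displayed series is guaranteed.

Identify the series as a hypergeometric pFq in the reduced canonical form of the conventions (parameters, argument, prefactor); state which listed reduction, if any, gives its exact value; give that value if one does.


This is 5/8 * 2F1(1/5, 3/7; -1/2; -5/6) in reduced canonical form. Verdict: none (x = -5/6): each listed identity misses the multisets {1/5, 3/7} ; {-1/2}.

Key step: t_0 = 5/8 here, and (1)_k (prefactor 5/8) is k! itself.
Adjacent-term ratio: r(k) = (-5/6) * (k+1/5) (k+3/7) / [(k-1/2) (k+1)] - rational in k, leading ratio (-5/6); with t_0 = 5/8, classification follows.


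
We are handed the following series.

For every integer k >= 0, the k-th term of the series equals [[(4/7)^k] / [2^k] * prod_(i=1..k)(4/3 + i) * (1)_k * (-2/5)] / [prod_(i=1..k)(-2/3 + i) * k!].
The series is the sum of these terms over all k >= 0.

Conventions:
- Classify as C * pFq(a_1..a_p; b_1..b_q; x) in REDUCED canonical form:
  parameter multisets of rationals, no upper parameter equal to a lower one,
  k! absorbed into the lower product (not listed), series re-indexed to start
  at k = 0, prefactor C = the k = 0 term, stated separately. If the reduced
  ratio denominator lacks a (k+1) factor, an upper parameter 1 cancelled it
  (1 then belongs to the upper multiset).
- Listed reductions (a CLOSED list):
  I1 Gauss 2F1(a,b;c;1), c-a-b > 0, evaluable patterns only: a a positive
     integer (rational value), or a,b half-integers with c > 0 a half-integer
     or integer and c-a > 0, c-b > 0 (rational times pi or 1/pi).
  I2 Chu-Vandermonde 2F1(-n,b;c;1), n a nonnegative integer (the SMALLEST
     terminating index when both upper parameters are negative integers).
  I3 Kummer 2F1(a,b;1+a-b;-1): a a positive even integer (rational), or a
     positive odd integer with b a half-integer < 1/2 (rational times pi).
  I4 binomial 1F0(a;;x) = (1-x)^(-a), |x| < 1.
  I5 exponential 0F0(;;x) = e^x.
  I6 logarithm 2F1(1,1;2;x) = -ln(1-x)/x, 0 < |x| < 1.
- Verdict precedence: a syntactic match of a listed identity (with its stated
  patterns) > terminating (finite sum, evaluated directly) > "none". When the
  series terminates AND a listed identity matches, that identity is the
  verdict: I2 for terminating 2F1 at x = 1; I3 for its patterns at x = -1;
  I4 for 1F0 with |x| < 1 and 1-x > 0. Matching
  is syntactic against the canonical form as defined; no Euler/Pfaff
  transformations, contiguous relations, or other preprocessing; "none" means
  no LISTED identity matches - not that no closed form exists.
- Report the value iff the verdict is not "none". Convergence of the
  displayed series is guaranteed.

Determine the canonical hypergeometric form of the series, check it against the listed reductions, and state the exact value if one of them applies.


The series (x = 2/7) is 2F1: upper {1, 7/3}, lower {1/3}, prefactor -2/5. Verdict: none (x = 2/7): each listed identity misses the multisets {1, 7/3} ; {1/3}.

Key observation: from the first term -2/5: the running product (prefactor -2/5) telescopes to a rising factorial.
Term ratio: r(k) = (2/7) * (k+1) (k+7/3) / [(k+1/3) (k+1)] - poly over poly, x = (2/7) from leading terms; C = -2/5 at k = 0.


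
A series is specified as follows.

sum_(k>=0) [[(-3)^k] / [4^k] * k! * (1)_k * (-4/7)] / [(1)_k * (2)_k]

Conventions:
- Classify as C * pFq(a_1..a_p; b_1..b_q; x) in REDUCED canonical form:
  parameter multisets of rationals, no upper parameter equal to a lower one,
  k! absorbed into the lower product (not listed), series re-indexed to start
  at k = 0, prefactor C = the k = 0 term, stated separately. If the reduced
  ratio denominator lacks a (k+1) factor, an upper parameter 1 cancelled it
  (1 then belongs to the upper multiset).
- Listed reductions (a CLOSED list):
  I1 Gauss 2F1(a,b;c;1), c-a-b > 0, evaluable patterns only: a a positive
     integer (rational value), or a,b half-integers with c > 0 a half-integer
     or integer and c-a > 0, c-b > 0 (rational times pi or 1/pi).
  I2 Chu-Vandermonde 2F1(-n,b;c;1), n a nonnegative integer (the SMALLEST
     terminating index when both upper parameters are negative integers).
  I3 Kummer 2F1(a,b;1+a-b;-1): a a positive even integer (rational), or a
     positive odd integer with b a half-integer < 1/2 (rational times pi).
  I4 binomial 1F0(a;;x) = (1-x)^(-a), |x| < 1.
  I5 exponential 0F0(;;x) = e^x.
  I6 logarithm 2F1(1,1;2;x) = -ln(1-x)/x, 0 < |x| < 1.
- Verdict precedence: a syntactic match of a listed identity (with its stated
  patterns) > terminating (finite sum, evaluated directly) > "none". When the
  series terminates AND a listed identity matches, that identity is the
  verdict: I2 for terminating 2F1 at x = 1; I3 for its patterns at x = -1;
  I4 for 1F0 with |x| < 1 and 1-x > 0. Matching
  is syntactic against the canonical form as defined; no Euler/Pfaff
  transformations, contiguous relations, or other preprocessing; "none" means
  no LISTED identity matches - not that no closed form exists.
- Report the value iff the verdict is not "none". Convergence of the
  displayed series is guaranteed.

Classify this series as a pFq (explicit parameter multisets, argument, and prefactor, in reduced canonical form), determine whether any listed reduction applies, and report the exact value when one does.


Structural cue: t_0 being -4/7, (1)_k (C = -4/7) is k! itself.
Ratio: r(k) = (-3/4) * (k+1) (k+1) / [(k+2) (k+1)] ; factor over Q: parameters, x = (-3/4), and C = -4/7.

Canonical form: C = -4/7 times 2F1 with upper {1, 1}, lower {2}, x = -3/4. Verdict at x = -3/4: logarithm (I6) matches (the logarithm: parameters (1,1;2), x = -3/4). Its exact value is (-16/21) * ln(7/4).


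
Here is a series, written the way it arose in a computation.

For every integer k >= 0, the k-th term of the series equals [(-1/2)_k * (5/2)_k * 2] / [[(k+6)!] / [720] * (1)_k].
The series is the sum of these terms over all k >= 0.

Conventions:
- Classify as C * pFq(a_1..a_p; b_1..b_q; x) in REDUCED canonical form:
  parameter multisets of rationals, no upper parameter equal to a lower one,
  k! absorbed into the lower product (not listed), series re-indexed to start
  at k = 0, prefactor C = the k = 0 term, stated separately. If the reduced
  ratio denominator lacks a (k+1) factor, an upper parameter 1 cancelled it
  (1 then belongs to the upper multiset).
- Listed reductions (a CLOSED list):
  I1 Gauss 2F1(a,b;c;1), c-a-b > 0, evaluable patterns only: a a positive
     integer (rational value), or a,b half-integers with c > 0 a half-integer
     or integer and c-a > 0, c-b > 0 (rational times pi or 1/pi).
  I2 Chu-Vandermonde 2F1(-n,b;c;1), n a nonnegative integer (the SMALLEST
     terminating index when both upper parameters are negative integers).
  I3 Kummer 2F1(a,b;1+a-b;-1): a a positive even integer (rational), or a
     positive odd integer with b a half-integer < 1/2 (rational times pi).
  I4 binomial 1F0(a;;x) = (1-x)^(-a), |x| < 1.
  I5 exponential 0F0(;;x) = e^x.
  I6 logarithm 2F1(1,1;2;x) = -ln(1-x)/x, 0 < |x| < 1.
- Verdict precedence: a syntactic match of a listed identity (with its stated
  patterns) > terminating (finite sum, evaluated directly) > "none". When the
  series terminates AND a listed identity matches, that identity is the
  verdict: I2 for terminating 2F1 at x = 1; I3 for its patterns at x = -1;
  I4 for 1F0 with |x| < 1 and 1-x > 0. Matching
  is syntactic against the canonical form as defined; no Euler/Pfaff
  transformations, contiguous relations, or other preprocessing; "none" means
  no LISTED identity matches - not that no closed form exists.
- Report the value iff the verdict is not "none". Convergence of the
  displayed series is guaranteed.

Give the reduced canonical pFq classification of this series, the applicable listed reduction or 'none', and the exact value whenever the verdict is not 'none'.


The tell: x = 1 and (1)_k (C = 2) is k! itself.
Ratio: r(k) = 1 * (k-1/2) (k+5/2) / [(k+7) (k+1)] - rational; roots negated = parameters, x = 1, C = 2.

With C = 2: the canonical form is 2F1(-1/2, 5/2; 7; 1). Verdict at x = 1: the half-integer Gauss pattern (I1) matches (x = 1; upper {-1/2, 5/2} half-integers, c = 7 in the evaluable pattern). Its exact value is (524288/105105) / pi.


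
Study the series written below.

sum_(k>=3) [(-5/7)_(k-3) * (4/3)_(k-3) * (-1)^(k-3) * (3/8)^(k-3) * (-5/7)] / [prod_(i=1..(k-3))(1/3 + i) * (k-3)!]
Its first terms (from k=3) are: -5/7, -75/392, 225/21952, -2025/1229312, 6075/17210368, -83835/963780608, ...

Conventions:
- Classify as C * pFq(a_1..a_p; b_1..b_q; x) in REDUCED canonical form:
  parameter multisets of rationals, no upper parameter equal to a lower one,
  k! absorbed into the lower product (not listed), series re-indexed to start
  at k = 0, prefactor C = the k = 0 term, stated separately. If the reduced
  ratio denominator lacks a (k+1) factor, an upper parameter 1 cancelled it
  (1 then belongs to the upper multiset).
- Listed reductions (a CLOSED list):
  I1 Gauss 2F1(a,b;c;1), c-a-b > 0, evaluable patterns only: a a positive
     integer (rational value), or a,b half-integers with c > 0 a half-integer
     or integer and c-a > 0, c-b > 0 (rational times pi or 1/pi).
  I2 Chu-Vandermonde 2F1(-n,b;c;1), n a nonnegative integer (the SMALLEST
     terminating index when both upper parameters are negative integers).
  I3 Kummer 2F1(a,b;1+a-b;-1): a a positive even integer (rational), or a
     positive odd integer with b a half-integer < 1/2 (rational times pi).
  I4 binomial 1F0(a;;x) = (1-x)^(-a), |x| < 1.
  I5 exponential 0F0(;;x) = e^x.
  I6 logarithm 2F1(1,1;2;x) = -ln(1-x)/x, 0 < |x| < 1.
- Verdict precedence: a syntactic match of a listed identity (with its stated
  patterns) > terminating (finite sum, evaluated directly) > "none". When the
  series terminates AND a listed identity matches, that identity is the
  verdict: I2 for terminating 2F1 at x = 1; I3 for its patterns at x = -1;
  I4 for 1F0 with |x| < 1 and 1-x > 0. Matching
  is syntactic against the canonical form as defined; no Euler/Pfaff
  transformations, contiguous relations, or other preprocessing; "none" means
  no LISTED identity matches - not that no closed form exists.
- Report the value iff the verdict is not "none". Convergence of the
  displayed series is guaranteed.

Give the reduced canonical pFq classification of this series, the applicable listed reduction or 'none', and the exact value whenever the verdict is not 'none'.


Structural cue: t_0 = -5/7 here, and the lower running product (C = -5/7, x = -3/8) is a rising factorial.
Adjacent-term ratio: r(k) = (-3/8) * (k-5/7) / [(k+1)] - poly over poly, x = (-3/8) from leading terms; C = -5/7 at k = 0.

x = -3/8 here; the reduced form reads 1F0, upper {-5/7}, lower {-}, C = -5/7. Verdict: the binomial series (I4) applies (the 1F0 binomial series: exponent 5/7, x = -3/8). Its exact value is (-5/7) * (11/8)^(5/7).


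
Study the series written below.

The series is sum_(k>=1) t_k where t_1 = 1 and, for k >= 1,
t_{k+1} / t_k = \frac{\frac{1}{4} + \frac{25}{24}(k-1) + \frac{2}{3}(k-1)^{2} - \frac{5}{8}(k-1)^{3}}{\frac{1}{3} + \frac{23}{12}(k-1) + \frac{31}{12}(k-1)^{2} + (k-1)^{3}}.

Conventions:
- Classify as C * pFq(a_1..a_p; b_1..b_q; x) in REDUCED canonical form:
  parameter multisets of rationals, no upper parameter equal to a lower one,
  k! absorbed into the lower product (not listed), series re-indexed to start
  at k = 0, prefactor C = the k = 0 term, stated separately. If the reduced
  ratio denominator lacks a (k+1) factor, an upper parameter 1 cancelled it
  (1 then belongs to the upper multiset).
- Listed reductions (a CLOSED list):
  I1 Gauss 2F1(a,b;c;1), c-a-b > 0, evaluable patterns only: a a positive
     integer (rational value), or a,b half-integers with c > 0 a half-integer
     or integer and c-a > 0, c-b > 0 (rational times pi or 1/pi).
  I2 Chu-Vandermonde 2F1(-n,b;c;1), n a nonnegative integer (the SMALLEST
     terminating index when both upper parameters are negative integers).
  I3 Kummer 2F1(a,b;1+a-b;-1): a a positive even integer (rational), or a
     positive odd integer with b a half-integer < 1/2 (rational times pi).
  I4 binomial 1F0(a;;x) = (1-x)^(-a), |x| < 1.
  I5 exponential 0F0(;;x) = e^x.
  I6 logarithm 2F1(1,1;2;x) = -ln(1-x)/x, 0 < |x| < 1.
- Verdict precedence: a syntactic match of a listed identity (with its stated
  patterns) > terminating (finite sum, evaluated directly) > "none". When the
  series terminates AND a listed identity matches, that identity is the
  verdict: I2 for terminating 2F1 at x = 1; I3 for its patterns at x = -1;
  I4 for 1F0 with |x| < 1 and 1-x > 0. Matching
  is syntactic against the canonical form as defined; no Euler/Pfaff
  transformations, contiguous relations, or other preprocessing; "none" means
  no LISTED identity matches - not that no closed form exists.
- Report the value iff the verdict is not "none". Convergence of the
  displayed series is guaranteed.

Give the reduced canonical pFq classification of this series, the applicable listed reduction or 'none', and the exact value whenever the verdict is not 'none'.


The series (x = -\frac{5}{8}) is 3F2: upper {-2, \frac{1}{3}, \frac{3}{5}}, lower {\frac{1}{4}, \frac{4}{3}}, prefactor 1. Verdict: terminating. With -2 upstairs the series is a 3-term polynomial sum; evaluated term by term. Value: \frac{269}{140}.

Key observation: from the first term 1: the expanded ratio factors over Q; C = 1, roots give parameters.
Term ratio: r(k) = -\frac{5}{8} * (k-2) (k+\frac{1}{3}) (k+\frac{3}{5}) / [(k+\frac{1}{4}) (k+\frac{4}{3}) (k+1)] - rational; roots negated = parameters, x = -\frac{5}{8}, C = 1.


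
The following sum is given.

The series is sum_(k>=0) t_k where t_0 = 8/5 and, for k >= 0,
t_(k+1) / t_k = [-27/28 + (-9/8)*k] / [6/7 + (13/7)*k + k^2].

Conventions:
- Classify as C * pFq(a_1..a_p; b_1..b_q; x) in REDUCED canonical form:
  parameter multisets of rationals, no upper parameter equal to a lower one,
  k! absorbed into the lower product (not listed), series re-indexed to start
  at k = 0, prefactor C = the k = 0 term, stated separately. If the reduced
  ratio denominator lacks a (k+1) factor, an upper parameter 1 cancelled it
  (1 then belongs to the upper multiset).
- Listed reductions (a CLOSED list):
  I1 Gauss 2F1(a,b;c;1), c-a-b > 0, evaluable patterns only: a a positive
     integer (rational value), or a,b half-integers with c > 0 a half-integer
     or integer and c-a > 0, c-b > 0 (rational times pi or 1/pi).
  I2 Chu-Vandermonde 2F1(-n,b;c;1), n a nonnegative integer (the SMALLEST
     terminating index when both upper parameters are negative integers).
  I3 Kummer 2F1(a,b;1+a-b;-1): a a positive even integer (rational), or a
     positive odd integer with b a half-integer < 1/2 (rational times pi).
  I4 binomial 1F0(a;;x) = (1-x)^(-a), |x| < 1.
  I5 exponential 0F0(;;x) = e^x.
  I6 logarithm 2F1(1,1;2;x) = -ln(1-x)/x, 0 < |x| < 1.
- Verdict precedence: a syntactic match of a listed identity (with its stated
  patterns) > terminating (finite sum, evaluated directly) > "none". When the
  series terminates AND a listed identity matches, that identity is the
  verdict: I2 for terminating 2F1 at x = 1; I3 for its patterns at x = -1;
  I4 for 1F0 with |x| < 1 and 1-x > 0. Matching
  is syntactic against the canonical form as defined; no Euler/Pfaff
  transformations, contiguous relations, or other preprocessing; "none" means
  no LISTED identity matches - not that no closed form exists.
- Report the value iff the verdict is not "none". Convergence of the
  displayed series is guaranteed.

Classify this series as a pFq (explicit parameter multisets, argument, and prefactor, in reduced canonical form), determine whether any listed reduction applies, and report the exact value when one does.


First insight: from the first term 8/5: the expanded ratio factors over Q; C = 8/5, x = -9/8, roots give parameters.
Step ratio: r(k) = (-9/8) * 1 / [(k+1)] - rational in k, leading ratio (-9/8); with t_0 = 8/5, classification follows.

With C = 8/5: the canonical form is 0F0(-; -; -9/8). Verdict at x = -9/8: the I5 exponential reduction matches (the 0F0 exponential series at x = -9/8). Its exact value is (8/5) * e^(-9/8).


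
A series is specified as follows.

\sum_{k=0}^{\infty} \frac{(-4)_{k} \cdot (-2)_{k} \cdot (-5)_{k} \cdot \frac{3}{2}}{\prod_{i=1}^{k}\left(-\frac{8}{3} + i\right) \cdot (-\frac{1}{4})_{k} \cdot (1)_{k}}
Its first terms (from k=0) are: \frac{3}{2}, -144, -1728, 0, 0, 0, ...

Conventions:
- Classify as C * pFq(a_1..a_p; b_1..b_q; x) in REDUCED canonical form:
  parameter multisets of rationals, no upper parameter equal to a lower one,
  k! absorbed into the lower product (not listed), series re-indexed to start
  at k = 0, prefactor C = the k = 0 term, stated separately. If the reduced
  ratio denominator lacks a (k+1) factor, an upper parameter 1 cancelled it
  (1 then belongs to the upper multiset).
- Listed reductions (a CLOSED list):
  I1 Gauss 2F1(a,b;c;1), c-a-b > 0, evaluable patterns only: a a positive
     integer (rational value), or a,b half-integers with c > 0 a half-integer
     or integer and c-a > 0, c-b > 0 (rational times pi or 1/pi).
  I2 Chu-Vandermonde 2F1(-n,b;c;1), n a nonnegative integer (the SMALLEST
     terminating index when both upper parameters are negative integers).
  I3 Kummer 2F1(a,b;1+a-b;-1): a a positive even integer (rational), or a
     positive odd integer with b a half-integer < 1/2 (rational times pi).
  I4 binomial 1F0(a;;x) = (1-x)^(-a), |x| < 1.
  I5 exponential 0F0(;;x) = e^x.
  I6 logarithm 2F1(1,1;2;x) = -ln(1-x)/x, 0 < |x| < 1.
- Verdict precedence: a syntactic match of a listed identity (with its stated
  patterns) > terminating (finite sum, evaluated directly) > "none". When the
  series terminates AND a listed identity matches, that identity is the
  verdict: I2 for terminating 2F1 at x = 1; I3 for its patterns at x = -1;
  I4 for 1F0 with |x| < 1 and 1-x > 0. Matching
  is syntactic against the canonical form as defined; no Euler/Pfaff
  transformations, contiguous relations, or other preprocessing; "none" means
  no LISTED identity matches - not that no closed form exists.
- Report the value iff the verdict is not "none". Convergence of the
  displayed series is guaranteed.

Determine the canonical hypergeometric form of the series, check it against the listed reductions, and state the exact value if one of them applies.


Classification (C = \frac{3}{2}): 3F2 with upper {-5, -4, -2}, lower {-\frac{5}{3}, -\frac{1}{4}}, argument x = 1. Verdict: terminating - the sum ends at index 2 because -2 is a negative integer; exact evaluation follows. Value: -\frac{3741}{2}.

First insight: t_0 = \frac{3}{2} here, and the lower running product (prefactor 3/2) is a rising factorial.
Adjacent-term ratio: r(k) = 1 * (k-5) (k-4) (k-2) / [(k-\frac{5}{3}) (k-\frac{1}{4}) (k+1)] - rational in k, leading ratio 1; with t_0 = \frac{3}{2}, classification follows.


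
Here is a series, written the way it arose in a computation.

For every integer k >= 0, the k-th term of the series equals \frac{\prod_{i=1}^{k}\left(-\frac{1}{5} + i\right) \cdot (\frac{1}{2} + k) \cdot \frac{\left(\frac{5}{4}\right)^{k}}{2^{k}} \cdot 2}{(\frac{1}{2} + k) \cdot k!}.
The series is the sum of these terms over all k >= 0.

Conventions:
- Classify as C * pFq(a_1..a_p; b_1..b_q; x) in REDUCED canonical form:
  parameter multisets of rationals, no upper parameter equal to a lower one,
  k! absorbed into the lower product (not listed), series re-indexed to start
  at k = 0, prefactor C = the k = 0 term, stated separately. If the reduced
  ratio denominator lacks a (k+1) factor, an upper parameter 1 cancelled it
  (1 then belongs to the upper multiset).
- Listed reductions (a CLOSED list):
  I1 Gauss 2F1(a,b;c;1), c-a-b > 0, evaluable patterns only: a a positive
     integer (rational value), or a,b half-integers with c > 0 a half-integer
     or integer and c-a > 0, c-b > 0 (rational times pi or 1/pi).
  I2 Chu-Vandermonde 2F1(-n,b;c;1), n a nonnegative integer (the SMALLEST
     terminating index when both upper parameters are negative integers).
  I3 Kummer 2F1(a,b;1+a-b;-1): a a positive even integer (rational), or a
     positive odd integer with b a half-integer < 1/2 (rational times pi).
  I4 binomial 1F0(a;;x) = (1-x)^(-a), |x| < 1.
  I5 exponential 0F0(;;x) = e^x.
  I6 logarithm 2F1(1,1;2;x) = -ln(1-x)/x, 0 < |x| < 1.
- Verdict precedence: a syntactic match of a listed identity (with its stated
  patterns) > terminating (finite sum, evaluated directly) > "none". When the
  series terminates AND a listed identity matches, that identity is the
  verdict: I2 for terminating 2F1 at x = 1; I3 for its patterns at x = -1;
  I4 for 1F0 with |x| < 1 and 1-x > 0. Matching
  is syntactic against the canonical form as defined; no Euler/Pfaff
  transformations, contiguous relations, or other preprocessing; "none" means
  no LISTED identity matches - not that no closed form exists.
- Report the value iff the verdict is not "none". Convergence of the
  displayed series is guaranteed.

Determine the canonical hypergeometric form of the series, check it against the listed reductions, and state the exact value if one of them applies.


Prefactor 2, argument \frac{5}{8}: 1F0 with upper {\frac{4}{5}} over lower {-}. Verdict: the I4 binomial reduction applies (the 1F0 binomial series: exponent -4/5, x = \frac{5}{8}). Exact value: 2 \cdot \left(\frac{3}{8}\right)^{-\frac{4}{5}}.

Key observation: t_0 = 2 here, and the running product (prefactor 2) telescopes to a rising factorial.
Adjacent-term ratio: r(k) = \frac{5}{8} * (k+\frac{4}{5}) / [(k+1)] - rational in k, leading ratio \frac{5}{8}; with t_0 = 2, classification follows.


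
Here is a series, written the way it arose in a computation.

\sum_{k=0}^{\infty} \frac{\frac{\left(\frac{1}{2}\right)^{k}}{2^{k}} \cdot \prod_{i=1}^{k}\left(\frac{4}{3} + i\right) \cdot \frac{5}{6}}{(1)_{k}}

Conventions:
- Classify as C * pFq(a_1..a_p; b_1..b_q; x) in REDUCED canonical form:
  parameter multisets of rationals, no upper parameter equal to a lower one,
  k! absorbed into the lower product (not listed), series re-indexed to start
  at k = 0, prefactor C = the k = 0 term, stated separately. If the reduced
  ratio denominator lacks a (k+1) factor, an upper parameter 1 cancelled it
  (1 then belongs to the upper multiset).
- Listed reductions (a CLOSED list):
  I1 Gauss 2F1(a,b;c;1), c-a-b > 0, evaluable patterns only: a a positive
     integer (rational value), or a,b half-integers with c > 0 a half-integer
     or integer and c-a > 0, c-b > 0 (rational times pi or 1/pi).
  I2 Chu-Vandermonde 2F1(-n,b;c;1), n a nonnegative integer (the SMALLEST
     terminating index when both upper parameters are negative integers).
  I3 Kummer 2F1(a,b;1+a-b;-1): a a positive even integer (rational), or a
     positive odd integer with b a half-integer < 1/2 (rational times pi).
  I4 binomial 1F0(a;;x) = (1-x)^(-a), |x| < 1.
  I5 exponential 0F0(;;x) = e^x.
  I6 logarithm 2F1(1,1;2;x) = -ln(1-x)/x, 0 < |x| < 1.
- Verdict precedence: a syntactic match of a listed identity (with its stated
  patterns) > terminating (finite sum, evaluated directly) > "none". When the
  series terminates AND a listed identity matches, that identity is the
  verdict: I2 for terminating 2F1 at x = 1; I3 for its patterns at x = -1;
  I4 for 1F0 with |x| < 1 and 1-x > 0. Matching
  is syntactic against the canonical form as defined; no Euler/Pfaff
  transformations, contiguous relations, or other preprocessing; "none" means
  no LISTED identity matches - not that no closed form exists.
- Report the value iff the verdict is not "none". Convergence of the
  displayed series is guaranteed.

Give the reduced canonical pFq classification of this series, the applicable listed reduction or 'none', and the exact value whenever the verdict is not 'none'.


x = \frac{1}{4} here; the reduced form reads 1F0, upper {\frac{7}{3}}, lower {-}, C = \frac{5}{6}. Verdict: this is binomial (I4) (the 1F0 binomial series: exponent -7/3, x = \frac{1}{4}). Sum: \frac{5}{6} \cdot \left(\frac{3}{4}\right)^{-\frac{7}{3}}.

The tell: x = \frac{1}{4} and the running product (prefactor 5/6) telescopes to a rising factorial.
Step ratio: r(k) = \frac{1}{4} * (k+\frac{7}{3}) / [(k+1)] - rational in k. x = \frac{1}{4}; t_0 = \frac{5}{6}; negate the roots.


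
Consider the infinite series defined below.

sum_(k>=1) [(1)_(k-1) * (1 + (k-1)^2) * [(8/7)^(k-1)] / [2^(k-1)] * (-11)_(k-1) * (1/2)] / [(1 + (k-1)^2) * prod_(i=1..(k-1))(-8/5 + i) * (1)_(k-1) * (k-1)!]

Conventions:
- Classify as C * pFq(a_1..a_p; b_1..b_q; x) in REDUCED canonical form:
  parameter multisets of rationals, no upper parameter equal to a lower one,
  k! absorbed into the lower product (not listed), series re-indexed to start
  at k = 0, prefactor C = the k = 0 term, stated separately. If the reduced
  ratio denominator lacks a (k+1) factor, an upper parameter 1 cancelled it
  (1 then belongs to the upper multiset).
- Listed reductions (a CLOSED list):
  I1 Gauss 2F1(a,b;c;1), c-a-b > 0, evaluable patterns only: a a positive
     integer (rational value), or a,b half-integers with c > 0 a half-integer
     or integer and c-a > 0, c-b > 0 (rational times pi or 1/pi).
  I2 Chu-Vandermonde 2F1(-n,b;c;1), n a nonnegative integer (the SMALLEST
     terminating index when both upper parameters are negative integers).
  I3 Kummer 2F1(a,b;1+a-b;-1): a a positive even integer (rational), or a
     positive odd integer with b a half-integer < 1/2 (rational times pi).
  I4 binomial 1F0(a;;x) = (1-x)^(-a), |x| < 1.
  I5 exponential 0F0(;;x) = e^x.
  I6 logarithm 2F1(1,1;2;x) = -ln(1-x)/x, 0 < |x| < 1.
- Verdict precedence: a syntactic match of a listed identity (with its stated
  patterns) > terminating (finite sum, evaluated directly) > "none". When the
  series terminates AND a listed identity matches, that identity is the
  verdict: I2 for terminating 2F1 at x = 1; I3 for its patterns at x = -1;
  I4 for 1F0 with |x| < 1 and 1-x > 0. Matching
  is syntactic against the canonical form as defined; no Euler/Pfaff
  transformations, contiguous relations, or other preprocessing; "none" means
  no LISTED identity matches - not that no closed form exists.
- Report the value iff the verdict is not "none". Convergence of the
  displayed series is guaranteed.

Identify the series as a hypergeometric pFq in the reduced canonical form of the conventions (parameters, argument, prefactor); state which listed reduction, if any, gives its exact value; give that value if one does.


Structural cue: t_0 being 1/2, the parameter 1 appears in both the upper and lower lists and cancels (alongside the other common factor).
Adjacent-term ratio: r(k) = (4/7) * (k-11) / [(k-3/5) (k+1)] ; factor over Q: parameters, x = (4/7), and C = 1/2.

x = 4/7 here; the reduced form reads 1F1, upper {-11}, lower {-3/5}, C = 1/2. Verdict: terminating. (-11)_k vanishes past k = 11, leaving a 12-term sum, computed directly. Sum: -145354792134692404541/45938121567551417358.


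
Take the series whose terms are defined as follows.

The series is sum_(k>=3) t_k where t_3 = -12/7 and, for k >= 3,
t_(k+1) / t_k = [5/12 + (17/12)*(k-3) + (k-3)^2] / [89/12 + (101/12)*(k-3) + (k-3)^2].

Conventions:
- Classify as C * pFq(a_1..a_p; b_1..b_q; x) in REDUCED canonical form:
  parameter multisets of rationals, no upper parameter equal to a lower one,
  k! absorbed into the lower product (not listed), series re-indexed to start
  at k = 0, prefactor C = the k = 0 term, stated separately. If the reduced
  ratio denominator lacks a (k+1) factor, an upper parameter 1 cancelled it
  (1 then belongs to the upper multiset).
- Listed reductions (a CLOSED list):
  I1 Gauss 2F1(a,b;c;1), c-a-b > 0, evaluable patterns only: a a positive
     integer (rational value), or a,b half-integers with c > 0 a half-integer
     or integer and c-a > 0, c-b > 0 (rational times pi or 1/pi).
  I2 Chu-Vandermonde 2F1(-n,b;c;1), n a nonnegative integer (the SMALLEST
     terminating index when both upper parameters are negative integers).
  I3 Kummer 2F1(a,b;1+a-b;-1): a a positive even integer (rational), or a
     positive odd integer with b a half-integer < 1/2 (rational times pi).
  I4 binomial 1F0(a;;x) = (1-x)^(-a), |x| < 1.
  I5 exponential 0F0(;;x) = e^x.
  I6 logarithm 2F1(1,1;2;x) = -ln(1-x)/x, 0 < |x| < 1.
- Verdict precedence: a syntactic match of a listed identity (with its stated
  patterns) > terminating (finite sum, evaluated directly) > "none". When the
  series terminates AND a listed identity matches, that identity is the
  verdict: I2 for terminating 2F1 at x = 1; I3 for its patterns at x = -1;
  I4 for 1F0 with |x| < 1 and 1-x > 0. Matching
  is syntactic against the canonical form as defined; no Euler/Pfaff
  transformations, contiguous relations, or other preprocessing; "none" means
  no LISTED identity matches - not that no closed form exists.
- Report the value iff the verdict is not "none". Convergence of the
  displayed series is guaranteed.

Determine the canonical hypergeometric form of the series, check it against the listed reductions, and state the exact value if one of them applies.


With C = -12/7: the canonical form is 2F1(5/12, 1; 89/12; 1). Verdict: Gauss (I1, integer-parameter pattern) applies (x = 1: the Gamma ratio telescopes since c-a-b = 6 > 0 and a = 1 in Z>0). Its exact value is -11/6.

Key observation: from the first term -12/7: roots of the ratio polynomials (prefactor -12/7) are the negated parameters.
Adjacent-term ratio: r(k) = 1 * (k+5/12) (k+1) / [(k+89/12) (k+1)] - rational in k. x = 1; t_0 = -12/7; negate the roots.


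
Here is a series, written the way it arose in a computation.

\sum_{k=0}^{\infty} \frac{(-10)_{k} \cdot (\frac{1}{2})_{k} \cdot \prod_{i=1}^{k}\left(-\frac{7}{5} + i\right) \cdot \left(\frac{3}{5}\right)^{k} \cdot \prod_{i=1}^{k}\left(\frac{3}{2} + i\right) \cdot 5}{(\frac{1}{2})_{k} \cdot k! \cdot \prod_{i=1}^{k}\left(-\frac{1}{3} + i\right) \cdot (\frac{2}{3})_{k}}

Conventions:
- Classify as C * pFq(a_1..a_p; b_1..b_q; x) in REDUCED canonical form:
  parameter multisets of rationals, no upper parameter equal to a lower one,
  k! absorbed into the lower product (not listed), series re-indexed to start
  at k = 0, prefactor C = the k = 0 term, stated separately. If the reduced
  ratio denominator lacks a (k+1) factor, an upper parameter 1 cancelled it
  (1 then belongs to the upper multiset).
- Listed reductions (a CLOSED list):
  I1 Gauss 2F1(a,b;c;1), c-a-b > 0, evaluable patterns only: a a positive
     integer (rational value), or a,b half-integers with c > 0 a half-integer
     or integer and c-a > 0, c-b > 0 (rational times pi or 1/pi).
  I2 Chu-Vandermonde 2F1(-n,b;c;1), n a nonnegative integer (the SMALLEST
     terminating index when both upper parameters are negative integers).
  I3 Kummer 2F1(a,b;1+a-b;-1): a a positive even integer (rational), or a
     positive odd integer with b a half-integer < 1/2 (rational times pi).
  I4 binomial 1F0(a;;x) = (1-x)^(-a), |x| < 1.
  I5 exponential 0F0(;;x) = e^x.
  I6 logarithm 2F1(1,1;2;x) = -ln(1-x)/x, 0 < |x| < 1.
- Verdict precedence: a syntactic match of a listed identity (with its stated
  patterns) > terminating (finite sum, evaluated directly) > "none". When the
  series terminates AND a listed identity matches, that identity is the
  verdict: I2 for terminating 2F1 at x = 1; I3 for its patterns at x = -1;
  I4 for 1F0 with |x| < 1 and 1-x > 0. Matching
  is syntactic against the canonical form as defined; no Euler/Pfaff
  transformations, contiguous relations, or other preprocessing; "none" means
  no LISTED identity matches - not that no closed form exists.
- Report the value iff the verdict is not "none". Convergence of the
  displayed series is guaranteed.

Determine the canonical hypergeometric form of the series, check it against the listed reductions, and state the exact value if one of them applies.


First insight: with t_0 = 5, the running product (prefactor 5) telescopes to a rising factorial.
Step ratio: r(k) = \frac{3}{5} * (k-10) (k-\frac{2}{5}) (k+\frac{5}{2}) / [(k+\frac{2}{3}) (k+\frac{2}{3}) (k+1)] - rational in k, leading ratio \frac{3}{5}; with t_0 = 5, classification follows.

The series (x = \frac{3}{5}) is 3F2: upper {-10, -\frac{2}{5}, \frac{5}{2}}, lower {\frac{2}{3}, \frac{2}{3}}, prefactor 5. Verdict: terminating (-10 upstairs). 11 nonzero terms in all; added directly. Sum: \frac{215364268202068255826440808971}{7686424625000000000000000000}.
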